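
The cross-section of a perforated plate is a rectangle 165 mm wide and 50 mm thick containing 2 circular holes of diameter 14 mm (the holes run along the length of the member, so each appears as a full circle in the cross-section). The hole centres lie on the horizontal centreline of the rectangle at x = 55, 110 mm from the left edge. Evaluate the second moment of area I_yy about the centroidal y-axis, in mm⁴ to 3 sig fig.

Decompose the section into non-overlapping parts with the origin at the bottom-left of its bounding rectangle.
Plate: 165 × 50, A = 8 250 mm², x = 82.5 mm, Ī = 18 717 188 mm⁴.
Hole 1 (subtracted): ⌀14, A = 153.94 mm², x = 55 mm, Ī = 1885.7 mm⁴.
Hole 2 (subtracted): ⌀14, A = 153.94 mm², x = 110 mm, Ī = 1885.7 mm⁴.
By symmetry the centroid is at mid-width, x̄ = 82.5 mm.
Transfer each piece to the centroidal y-axis using Ī + A·d² with d = x − 82.5:
  plate: d = 0 mm → contributes +18 717 188 mm⁴
  hole 1: d = -27.5 mm → contributes −118 301 mm⁴
  hole 2: d = 27.5 mm → contributes −118 301 mm⁴
Total I = 18 480 585 mm⁴.

I_yy ≈ 1.85 × 10⁷ mm⁴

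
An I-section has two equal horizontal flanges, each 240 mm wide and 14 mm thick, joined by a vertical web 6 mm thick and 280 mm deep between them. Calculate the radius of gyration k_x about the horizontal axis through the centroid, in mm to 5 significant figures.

k_x ≈ 136.41 mm

Split into non-overlapping primitives; take the origin at the lower-left of the bounding box.
Bottom flange: 240 × 14, A = 3 360 mm², y = 7 mm, Ī = 54 880 mm⁴.
Web: 6 × 280, A = 1 680 mm², y = 154 mm, Ī = 10 976 000 mm⁴.
Top flange: 240 × 14, A = 3 360 mm², y = 301 mm, Ī = 54 880 mm⁴.
By symmetry the centroid is at mid-height, ȳ = 154 mm.
Transfer each piece to the horizontal axis through the centroid using Ī + A·d² with d = y − 154:
  bottom flange: d = -147 mm → contributes +72 661 120 mm⁴
  web: d = 0 mm → contributes +10 976 000 mm⁴
  top flange: d = 147 mm → contributes +72 661 120 mm⁴
Total I = 156 298 240 mm⁴.
Radius of gyration: k = √(I/A) = √(156 298 240 / 8 400) = 136.4072 mm.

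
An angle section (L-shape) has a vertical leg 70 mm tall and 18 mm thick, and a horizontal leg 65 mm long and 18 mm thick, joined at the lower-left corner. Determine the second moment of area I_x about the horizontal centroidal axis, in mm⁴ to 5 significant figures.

Treat the section as a set of non-overlapping primitives; coordinates are from the bounding-box lower-left.
Vertical leg: 18 × 70, A = 1 260 mm², y = 35 mm, Ī = 514 500 mm⁴.
Horizontal leg (remainder): 47 × 18, A = 846 mm², y = 9 mm, Ī = 22 842 mm⁴.
Centroid: ȳ = ΣA·y / ΣA = 24.55556 mm.
Transfer each piece to the horizontal centroidal axis using Ī + A·d² with d = y − 24.55556:
  vertical leg: d = 10.44444 mm → contributes +651948.9 mm⁴
  horizontal leg (remainder): d = -15.55556 mm → contributes +227553.1 mm⁴
Total I = 879 502 mm⁴.

I_x ≈ 8.7950 × 10⁵ mm⁴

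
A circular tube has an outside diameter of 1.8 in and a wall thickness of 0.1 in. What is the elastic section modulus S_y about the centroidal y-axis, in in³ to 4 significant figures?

Decompose the section into non-overlapping parts with the origin at the bottom-left of its bounding rectangle.
Outer circle: ⌀1.8, A = 2.54469 in², x = 0.9 in, Ī = 0.5153 in⁴.
Bore (subtracted): ⌀1.6, A = 2.01062 in², x = 0.9 in, Ī = 0.321699 in⁴.
By symmetry the centroid is at mid-width, x̄ = 0.9 in.
All pieces are centred on the centroidal y-axis, so I = ΣĪ (holes subtracted) = 0.193601 in⁴.
Extreme fibre distance c = 0.9 in; S = I/c = 0.215112 in³.

S_y ≈ 0.2151 in³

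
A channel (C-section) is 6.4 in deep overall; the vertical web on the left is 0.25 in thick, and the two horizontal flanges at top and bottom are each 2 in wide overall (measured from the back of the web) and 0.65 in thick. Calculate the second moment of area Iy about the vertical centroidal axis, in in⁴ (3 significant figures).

Iy ≈ 1.53 in⁴

Treat the section as a set of non-overlapping primitives; coordinates are from the bounding-box lower-left.
Web: 0.25 × 6.4, A = 1.6 in², x = 0.125 in, Ī = 0.0083333 in⁴.
Top flange (beyond web): 1.75 × 0.65, A = 1.1375 in², x = 1.125 in, Ī = 0.2903 in⁴.
Bottom flange (beyond web): 1.75 × 0.65, A = 1.1375 in², x = 1.125 in, Ī = 0.2903 in⁴.
Centroid: x̄ = ΣA·x / ΣA = 0.7121 in.
Transfer each piece to the vertical centroidal axis using Ī + A·d² with d = x − 0.7121:
  web: d = -0.5871 in → contributes +0.55983 in⁴
  top flange (beyond web): d = 0.4129 in → contributes +0.48423 in⁴
  bottom flange (beyond web): d = 0.4129 in → contributes +0.48423 in⁴
Total I = 1.5283 in⁴.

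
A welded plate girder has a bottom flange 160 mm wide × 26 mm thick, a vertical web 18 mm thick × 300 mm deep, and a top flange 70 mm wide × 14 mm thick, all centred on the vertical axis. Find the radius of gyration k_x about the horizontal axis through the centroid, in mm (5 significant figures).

Split into non-overlapping primitives; take the origin at the lower-left of the bounding box.
Bottom plate: 160 × 26, A = 4 160 mm², y = 13 mm, Ī = 234346.7 mm⁴.
Web plate: 18 × 300, A = 5 400 mm², y = 176 mm, Ī = 40 500 000 mm⁴.
Top plate: 70 × 14, A = 980 mm², y = 333 mm, Ī = 16006.67 mm⁴.
Centroid: ȳ = ΣA·y / ΣA = 126.2638 mm.
Transfer each piece to the horizontal axis through the centroid using Ī + A·d² with d = y − 126.2638:
  bottom plate: d = -113.2638 mm → contributes +53 601 650 mm⁴
  web plate: d = 49.73624 mm → contributes +53 857 947 mm⁴
  top plate: d = 206.7362 mm → contributes +41 901 083 mm⁴
Total I = 149 360 680 mm⁴.
Radius of gyration: k = √(I/A) = √(149 360 680 / 10 540) = 119.0413 mm.

k_x ≈ 119.04 mm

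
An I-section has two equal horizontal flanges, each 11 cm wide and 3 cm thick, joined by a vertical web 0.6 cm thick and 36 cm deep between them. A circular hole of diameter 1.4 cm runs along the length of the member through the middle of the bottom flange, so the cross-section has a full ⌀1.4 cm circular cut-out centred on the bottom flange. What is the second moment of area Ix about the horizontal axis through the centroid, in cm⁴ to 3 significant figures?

Treat the section as a set of non-overlapping primitives; coordinates are from the bounding-box lower-left.
Bottom flange: 11 × 3, A = 33 cm², y = 1.5 cm, Ī = 24.75 cm⁴.
Web: 0.6 × 36, A = 21.6 cm², y = 21 cm, Ī = 2332.8 cm⁴.
Top flange: 11 × 3, A = 33 cm², y = 40.5 cm, Ī = 24.75 cm⁴.
Hole (subtracted): ⌀1.4, A = 1.5394 cm², y = 1.5 cm, Ī = 0.18857 cm⁴.
Centroid: ȳ = ΣA·y / ΣA = 21.349 cm.
Transfer each piece to the horizontal axis through the centroid using Ī + A·d² with d = y − 21.349:
  bottom flange: d = -19.849 cm → contributes +13 026 cm⁴
  web: d = -0.3488 cm → contributes +2335.4 cm⁴
  top flange: d = 19.151 cm → contributes +12 128 cm⁴
  hole: d = -19.849 cm → contributes −606.67 cm⁴
Total I = 26 883 cm⁴.

Ix ≈ 2.69 × 10⁴ cm⁴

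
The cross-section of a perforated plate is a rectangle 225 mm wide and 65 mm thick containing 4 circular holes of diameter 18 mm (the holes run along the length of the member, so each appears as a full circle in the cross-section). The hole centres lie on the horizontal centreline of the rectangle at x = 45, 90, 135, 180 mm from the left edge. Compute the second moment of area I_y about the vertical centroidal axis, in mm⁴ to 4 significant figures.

I_y ≈ 5.910 × 10⁷ mm⁴

Decompose the section into non-overlapping parts with the origin at the bottom-left of its bounding rectangle.
Plate: 225 × 65, A = 14 625 mm², x = 112.5 mm, Ī = 61 699 219 mm⁴.
Hole 1 (subtracted): ⌀18, A = 254.469 mm², x = 45 mm, Ī = 5 153 mm⁴.
Hole 2 (subtracted): ⌀18, A = 254.469 mm², x = 90 mm, Ī = 5 153 mm⁴.
Hole 3 (subtracted): ⌀18, A = 254.469 mm², x = 135 mm, Ī = 5 153 mm⁴.
Hole 4 (subtracted): ⌀18, A = 254.469 mm², x = 180 mm, Ī = 5 153 mm⁴.
By symmetry the centroid is at mid-width, x̄ = 112.5 mm.
Transfer each piece to the vertical centroidal axis using Ī + A·d² with d = x − 112.5:
  plate: d = 0 mm → contributes +61 699 219 mm⁴
  hole 1: d = -67.5 mm → contributes −1 164 577 mm⁴
  hole 2: d = -22.5 mm → contributes −133 978 mm⁴
  hole 3: d = 22.5 mm → contributes −133 978 mm⁴
  hole 4: d = 67.5 mm → contributes −1 164 577 mm⁴
Total I = 59 102 108 mm⁴.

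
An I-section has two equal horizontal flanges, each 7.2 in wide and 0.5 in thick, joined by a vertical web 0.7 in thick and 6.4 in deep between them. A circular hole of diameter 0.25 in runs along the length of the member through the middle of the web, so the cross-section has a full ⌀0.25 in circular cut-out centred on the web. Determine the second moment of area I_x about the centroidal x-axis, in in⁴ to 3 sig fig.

Split into non-overlapping primitives; take the origin at the lower-left of the bounding box.
Bottom flange: 7.2 × 0.5, A = 3.6 in², y = 0.25 in, Ī = 0.075 in⁴.
Web: 0.7 × 6.4, A = 4.48 in², y = 3.7 in, Ī = 15.292 in⁴.
Top flange: 7.2 × 0.5, A = 3.6 in², y = 7.15 in, Ī = 0.075 in⁴.
Hole (subtracted): ⌀0.25, A = 0.049087 in², y = 3.7 in, Ī = 0.00019175 in⁴.
By symmetry the centroid is at mid-height, ȳ = 3.7 in.
Transfer each piece to the centroidal x-axis using Ī + A·d² with d = y − 3.7:
  bottom flange: d = -3.45 in → contributes +42.924 in⁴
  web: d = 0 in → contributes +15.292 in⁴
  top flange: d = 3.45 in → contributes +42.924 in⁴
  hole: d = 0 in → contributes −0.00019175 in⁴
Total I = 101.14 in⁴.

I_x ≈ 101 in⁴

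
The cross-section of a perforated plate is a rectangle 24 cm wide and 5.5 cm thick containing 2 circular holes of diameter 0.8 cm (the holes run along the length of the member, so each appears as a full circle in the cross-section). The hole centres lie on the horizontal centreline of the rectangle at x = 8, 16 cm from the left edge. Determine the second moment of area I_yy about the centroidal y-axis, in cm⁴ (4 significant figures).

Treat the section as a set of non-overlapping primitives; coordinates are from the bounding-box lower-left.
Plate: 24 × 5.5, A = 132 cm², x = 12 cm, Ī = 6 336 cm⁴.
Hole 1 (subtracted): ⌀0.8, A = 0.502655 cm², x = 8 cm, Ī = 0.0201062 cm⁴.
Hole 2 (subtracted): ⌀0.8, A = 0.502655 cm², x = 16 cm, Ī = 0.0201062 cm⁴.
By symmetry the centroid is at mid-width, x̄ = 12 cm.
Transfer each piece to the centroidal y-axis using Ī + A·d² with d = x − 12:
  plate: d = 0 cm → contributes +6 336 cm⁴
  hole 1: d = -4 cm → contributes −8.06258 cm⁴
  hole 2: d = 4 cm → contributes −8.06258 cm⁴
Total I = 6319.87 cm⁴.

I_yy ≈ 6320 cm⁴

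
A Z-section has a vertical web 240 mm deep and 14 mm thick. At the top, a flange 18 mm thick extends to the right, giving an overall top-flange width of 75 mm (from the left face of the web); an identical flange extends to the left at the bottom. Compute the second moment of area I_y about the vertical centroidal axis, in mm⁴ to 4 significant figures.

Decompose the section into non-overlapping parts with the origin at the bottom-left of its bounding rectangle.
Web: 14 × 240, A = 3 360 mm², x = 68 mm, Ī = 54 880 mm⁴.
Top flange (beyond web): 61 × 18, A = 1 098 mm², x = 105.5 mm, Ī = 340 472 mm⁴.
Bottom flange (beyond web): 61 × 18, A = 1 098 mm², x = 30.5 mm, Ī = 340 472 mm⁴.
Centroid: x̄ = ΣA·x / ΣA = 68 mm.
Transfer each piece to the vertical centroidal axis using Ī + A·d² with d = x − 68:
  web: d = 0 mm → contributes +54 880 mm⁴
  top flange (beyond web): d = 37.5 mm → contributes +1 884 534 mm⁴
  bottom flange (beyond web): d = -37.5 mm → contributes +1 884 534 mm⁴
Total I = 3 823 948 mm⁴.

I_y ≈ 3.824 × 10⁶ mm⁴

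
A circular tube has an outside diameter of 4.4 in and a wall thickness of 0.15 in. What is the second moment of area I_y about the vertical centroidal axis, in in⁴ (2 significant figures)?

Treat the section as a set of non-overlapping primitives; coordinates are from the bounding-box lower-left.
Outer circle: ⌀4.4, A = 15.21 in², x = 2.2 in, Ī = 18.4 in⁴.
Bore (subtracted): ⌀4.1, A = 13.2 in², x = 2.2 in, Ī = 13.87 in⁴.
By symmetry the centroid is at mid-width, x̄ = 2.2 in.
All pieces are centred on the vertical centroidal axis, so I = ΣĪ (holes subtracted) = 4.528 in⁴.

I_y ≈ 4.5 in⁴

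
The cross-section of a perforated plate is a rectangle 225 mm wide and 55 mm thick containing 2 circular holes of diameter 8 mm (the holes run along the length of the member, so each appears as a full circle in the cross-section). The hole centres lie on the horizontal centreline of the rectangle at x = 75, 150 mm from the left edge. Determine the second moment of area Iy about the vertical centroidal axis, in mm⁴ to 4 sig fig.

Iy ≈ 5.207 × 10⁷ mm⁴

Decompose the section into non-overlapping parts with the origin at the bottom-left of its bounding rectangle.
Plate: 225 × 55, A = 12 375 mm², x = 112.5 mm, Ī = 52 207 031 mm⁴.
Hole 1 (subtracted): ⌀8, A = 50.2655 mm², x = 75 mm, Ī = 201.062 mm⁴.
Hole 2 (subtracted): ⌀8, A = 50.2655 mm², x = 150 mm, Ī = 201.062 mm⁴.
By symmetry the centroid is at mid-width, x̄ = 112.5 mm.
Transfer each piece to the vertical centroidal axis using Ī + A·d² with d = x − 112.5:
  plate: d = 0 mm → contributes +52 207 031 mm⁴
  hole 1: d = -37.5 mm → contributes −70886.9 mm⁴
  hole 2: d = 37.5 mm → contributes −70886.9 mm⁴
Total I = 52 065 257 mm⁴.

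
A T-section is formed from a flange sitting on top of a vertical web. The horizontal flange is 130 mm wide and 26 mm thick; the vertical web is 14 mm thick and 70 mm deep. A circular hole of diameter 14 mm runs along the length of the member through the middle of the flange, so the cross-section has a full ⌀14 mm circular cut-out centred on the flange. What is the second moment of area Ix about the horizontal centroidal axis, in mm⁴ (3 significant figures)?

Break the section into simple shapes (no overlaps), measuring from the bottom-left corner of the bounding box.
Flange: 130 × 26, A = 3 380 mm², y = 83 mm, Ī = 190 407 mm⁴.
Web: 14 × 70, A = 980 mm², y = 35 mm, Ī = 400 167 mm⁴.
Hole (subtracted): ⌀14, A = 153.94 mm², y = 83 mm, Ī = 1885.7 mm⁴.
Centroid: ȳ = ΣA·y / ΣA = 71.816 mm.
Transfer each piece to the horizontal centroidal axis using Ī + A·d² with d = y − 71.816:
  flange: d = 11.184 mm → contributes +613 173 mm⁴
  web: d = -36.816 mm → contributes +1 728 486 mm⁴
  hole: d = 11.184 mm → contributes −21 140 mm⁴
Total I = 2 320 519 mm⁴.

Ix ≈ 2.32 × 10⁶ mm⁴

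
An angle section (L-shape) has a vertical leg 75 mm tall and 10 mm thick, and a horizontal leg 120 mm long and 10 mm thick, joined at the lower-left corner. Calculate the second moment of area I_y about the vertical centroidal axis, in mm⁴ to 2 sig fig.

Treat the section as a set of non-overlapping primitives; coordinates are from the bounding-box lower-left.
Vertical leg: 10 × 75, A = 750 mm², x = 5 mm, Ī = 6 250 mm⁴.
Horizontal leg (remainder): 110 × 10, A = 1 100 mm², x = 65 mm, Ī = 1 109 167 mm⁴.
Centroid: x̄ = ΣA·x / ΣA = 40.68 mm.
Transfer each piece to the vertical centroidal axis using Ī + A·d² with d = x − 40.68:
  vertical leg: d = -35.68 mm → contributes +960 815 mm⁴
  horizontal leg (remainder): d = 24.32 mm → contributes +1 760 007 mm⁴
Total I = 2 720 822 mm⁴.

I_y ≈ 2.7 × 10⁶ mm⁴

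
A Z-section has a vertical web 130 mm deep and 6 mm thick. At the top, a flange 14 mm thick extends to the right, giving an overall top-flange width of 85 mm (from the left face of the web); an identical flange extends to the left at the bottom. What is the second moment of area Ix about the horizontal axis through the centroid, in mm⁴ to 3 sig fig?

Treat the section as a set of non-overlapping primitives; coordinates are from the bounding-box lower-left.
Web: 6 × 130, A = 780 mm², y = 65 mm, Ī = 1 098 500 mm⁴.
Top flange (beyond web): 79 × 14, A = 1 106 mm², y = 123 mm, Ī = 18 065 mm⁴.
Bottom flange (beyond web): 79 × 14, A = 1 106 mm², y = 7 mm, Ī = 18 065 mm⁴.
Centroid: ȳ = ΣA·y / ΣA = 65 mm.
Transfer each piece to the horizontal axis through the centroid using Ī + A·d² with d = y − 65:
  web: d = 0 mm → contributes +1 098 500 mm⁴
  top flange (beyond web): d = 58 mm → contributes +3 738 649 mm⁴
  bottom flange (beyond web): d = -58 mm → contributes +3 738 649 mm⁴
Total I = 8 575 797 mm⁴.

Ix ≈ 8.58 × 10⁶ mm⁴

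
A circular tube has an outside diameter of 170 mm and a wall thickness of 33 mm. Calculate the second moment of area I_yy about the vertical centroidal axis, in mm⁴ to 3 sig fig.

I_yy ≈ 3.53 × 10⁷ mm⁴

Treat the section as a set of non-overlapping primitives; coordinates are from the bounding-box lower-left.
Outer circle: ⌀170, A = 22 698 mm², x = 85 mm, Ī = 40 998 275 mm⁴.
Bore (subtracted): ⌀104, A = 8494.9 mm², x = 85 mm, Ī = 5 742 530 mm⁴.
By symmetry the centroid is at mid-width, x̄ = 85 mm.
All pieces are centred on the vertical centroidal axis, so I = ΣĪ (holes subtracted) = 35 255 745 mm⁴.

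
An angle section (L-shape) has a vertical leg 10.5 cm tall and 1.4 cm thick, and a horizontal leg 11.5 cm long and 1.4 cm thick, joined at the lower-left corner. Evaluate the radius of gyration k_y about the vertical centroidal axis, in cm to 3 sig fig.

k_y ≈ 3.54 cm

Split into non-overlapping primitives; take the origin at the lower-left of the bounding box.
Vertical leg: 1.4 × 10.5, A = 14.7 cm², x = 0.7 cm, Ī = 2.401 cm⁴.
Horizontal leg (remainder): 10.1 × 1.4, A = 14.14 cm², x = 6.45 cm, Ī = 120.2 cm⁴.
Centroid: x̄ = ΣA·x / ΣA = 3.5192 cm.
Transfer each piece to the vertical centroidal axis using Ī + A·d² with d = x − 3.5192:
  vertical leg: d = -2.8192 cm → contributes +119.23 cm⁴
  horizontal leg (remainder): d = 2.9308 cm → contributes +241.66 cm⁴
Total I = 360.89 cm⁴.
Radius of gyration: k = √(I/A) = √(360.89 / 28.84) = 3.5375 cm.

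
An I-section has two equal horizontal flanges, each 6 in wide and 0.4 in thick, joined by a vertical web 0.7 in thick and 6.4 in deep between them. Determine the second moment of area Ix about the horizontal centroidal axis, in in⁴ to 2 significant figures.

Treat the section as a set of non-overlapping primitives; coordinates are from the bounding-box lower-left.
Bottom flange: 6 × 0.4, A = 2.4 in², y = 0.2 in, Ī = 0.032 in⁴.
Web: 0.7 × 6.4, A = 4.48 in², y = 3.6 in, Ī = 15.29 in⁴.
Top flange: 6 × 0.4, A = 2.4 in², y = 7 in, Ī = 0.032 in⁴.
By symmetry the centroid is at mid-height, ȳ = 3.6 in.
Transfer each piece to the horizontal centroidal axis using Ī + A·d² with d = y − 3.6:
  bottom flange: d = -3.4 in → contributes +27.78 in⁴
  web: d = 0 in → contributes +15.29 in⁴
  top flange: d = 3.4 in → contributes +27.78 in⁴
Total I = 70.84 in⁴.

Ix ≈ 71 in⁴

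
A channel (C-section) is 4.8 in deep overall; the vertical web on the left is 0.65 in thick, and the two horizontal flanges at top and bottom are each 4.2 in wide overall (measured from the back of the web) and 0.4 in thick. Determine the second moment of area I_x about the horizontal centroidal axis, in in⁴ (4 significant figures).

Decompose the section into non-overlapping parts with the origin at the bottom-left of its bounding rectangle.
Web: 0.65 × 4.8, A = 3.12 in², y = 2.4 in, Ī = 5.9904 in⁴.
Top flange (beyond web): 3.55 × 0.4, A = 1.42 in², y = 4.6 in, Ī = 0.0189333 in⁴.
Bottom flange (beyond web): 3.55 × 0.4, A = 1.42 in², y = 0.2 in, Ī = 0.0189333 in⁴.
By symmetry the centroid is at mid-height, ȳ = 2.4 in.
Transfer each piece to the horizontal centroidal axis using Ī + A·d² with d = y − 2.4:
  web: d = 0 in → contributes +5.9904 in⁴
  top flange (beyond web): d = 2.2 in → contributes +6.89173 in⁴
  bottom flange (beyond web): d = -2.2 in → contributes +6.89173 in⁴
Total I = 19.7739 in⁴.

I_x ≈ 19.77 in⁴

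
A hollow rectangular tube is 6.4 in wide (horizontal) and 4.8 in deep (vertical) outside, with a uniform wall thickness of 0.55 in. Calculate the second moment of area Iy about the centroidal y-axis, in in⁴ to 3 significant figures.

Iy ≈ 59.0 in⁴

Break the section into simple shapes (no overlaps), measuring from the bottom-left corner of the bounding box.
Outer rectangle: 6.4 × 4.8, A = 30.72 in², x = 3.2 in, Ī = 104.86 in⁴.
Inner void (subtracted): 5.3 × 3.7, A = 19.61 in², x = 3.2 in, Ī = 45.904 in⁴.
By symmetry the centroid is at mid-width, x̄ = 3.2 in.
All pieces are centred on the centroidal y-axis, so I = ΣĪ (holes subtracted) = 58.954 in⁴.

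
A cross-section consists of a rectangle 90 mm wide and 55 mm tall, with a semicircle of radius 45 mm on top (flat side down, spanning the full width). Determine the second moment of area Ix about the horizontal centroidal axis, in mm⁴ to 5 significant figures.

Ix ≈ 5.9028 × 10⁶ mm⁴

Treat the section as a set of non-overlapping primitives; coordinates are from the bounding-box lower-left.
Rectangular body: 90 × 55, A = 4 950 mm², y = 27.5 mm, Ī = 1 247 813 mm⁴.
Semicircular cap: semicircle r = 45, A = 3180.863 mm², y = 74.09859 mm, Ī = 450072.1 mm⁴.
Centroid: ȳ = ΣA·y / ΣA = 45.72977 mm.
Transfer each piece to the horizontal centroidal axis using Ī + A·d² with d = y − 45.72977:
  rectangular body: d = -18.22977 mm → contributes +2 892 818 mm⁴
  semicircular cap: d = 28.36883 mm → contributes +3 010 000 mm⁴
Total I = 5 902 818 mm⁴.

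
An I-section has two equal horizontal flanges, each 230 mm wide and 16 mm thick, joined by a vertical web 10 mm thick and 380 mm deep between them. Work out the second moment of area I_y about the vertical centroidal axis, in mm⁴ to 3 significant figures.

I_y ≈ 3.25 × 10⁷ mm⁴

Break the section into simple shapes (no overlaps), measuring from the bottom-left corner of the bounding box.
Bottom flange: 230 × 16, A = 3 680 mm², x = 115 mm, Ī = 16 222 667 mm⁴.
Web: 10 × 380, A = 3 800 mm², x = 115 mm, Ī = 31 667 mm⁴.
Top flange: 230 × 16, A = 3 680 mm², x = 115 mm, Ī = 16 222 667 mm⁴.
By symmetry the centroid is at mid-width, x̄ = 115 mm.
All pieces are centred on the vertical centroidal axis, so I = ΣĪ = 32 477 000 mm⁴.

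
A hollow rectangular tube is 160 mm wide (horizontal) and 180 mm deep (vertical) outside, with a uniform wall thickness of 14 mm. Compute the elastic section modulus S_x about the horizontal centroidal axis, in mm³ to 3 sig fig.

Break the section into simple shapes (no overlaps), measuring from the bottom-left corner of the bounding box.
Outer rectangle: 160 × 180, A = 28 800 mm², y = 90 mm, Ī = 77 760 000 mm⁴.
Inner void (subtracted): 132 × 152, A = 20 064 mm², y = 90 mm, Ī = 38 629 888 mm⁴.
By symmetry the centroid is at mid-height, ȳ = 90 mm.
All pieces are centred on the horizontal centroidal axis, so I = ΣĪ (holes subtracted) = 39 130 112 mm⁴.
Extreme fibre distance c = 90 mm; S = I/c = 434 779 mm³.

S_x ≈ 4.35 × 10⁵ mm³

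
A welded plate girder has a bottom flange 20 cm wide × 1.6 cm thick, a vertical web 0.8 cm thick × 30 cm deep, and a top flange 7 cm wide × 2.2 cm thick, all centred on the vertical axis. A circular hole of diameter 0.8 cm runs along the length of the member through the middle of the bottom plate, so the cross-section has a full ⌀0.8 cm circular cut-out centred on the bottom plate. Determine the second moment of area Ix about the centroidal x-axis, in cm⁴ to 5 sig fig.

Ix ≈ 1.2788 × 10⁴ cm⁴

Split into non-overlapping primitives; take the origin at the lower-left of the bounding box.
Bottom plate: 20 × 1.6, A = 32 cm², y = 0.8 cm, Ī = 6.826667 cm⁴.
Web plate: 0.8 × 30, A = 24 cm², y = 16.6 cm, Ī = 1 800 cm⁴.
Top plate: 7 × 2.2, A = 15.4 cm², y = 32.7 cm, Ī = 6.211333 cm⁴.
Hole (subtracted): ⌀0.8, A = 0.5026548 cm², y = 0.8 cm, Ī = 0.02010619 cm⁴.
Centroid: ȳ = ΣA·y / ΣA = 13.07775 cm.
Transfer each piece to the centroidal x-axis using Ī + A·d² with d = y − 13.07775:
  bottom plate: d = -12.27775 cm → contributes +4830.609 cm⁴
  web plate: d = 3.522248 cm → contributes +2097.75 cm⁴
  top plate: d = 19.62225 cm → contributes +5935.714 cm⁴
  hole: d = -12.27775 cm → contributes −75.7919 cm⁴
Total I = 12788.28 cm⁴.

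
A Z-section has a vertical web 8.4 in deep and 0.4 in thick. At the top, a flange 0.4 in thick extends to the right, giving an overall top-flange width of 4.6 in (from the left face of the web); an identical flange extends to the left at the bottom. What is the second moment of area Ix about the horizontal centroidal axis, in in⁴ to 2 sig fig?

Ix ≈ 74 in⁴

Break the section into simple shapes (no overlaps), measuring from the bottom-left corner of the bounding box.
Web: 0.4 × 8.4, A = 3.36 in², y = 4.2 in, Ī = 19.76 in⁴.
Top flange (beyond web): 4.2 × 0.4, A = 1.68 in², y = 8.2 in, Ī = 0.0224 in⁴.
Bottom flange (beyond web): 4.2 × 0.4, A = 1.68 in², y = 0.2 in, Ī = 0.0224 in⁴.
Centroid: ȳ = ΣA·y / ΣA = 4.2 in.
Transfer each piece to the horizontal centroidal axis using Ī + A·d² with d = y − 4.2:
  web: d = 0 in → contributes +19.76 in⁴
  top flange (beyond web): d = 4 in → contributes +26.9 in⁴
  bottom flange (beyond web): d = -4 in → contributes +26.9 in⁴
Total I = 73.56 in⁴.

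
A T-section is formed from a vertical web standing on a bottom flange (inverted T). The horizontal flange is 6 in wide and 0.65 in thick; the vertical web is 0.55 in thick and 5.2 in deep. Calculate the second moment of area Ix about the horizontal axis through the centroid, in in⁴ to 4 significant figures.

Split into non-overlapping primitives; take the origin at the lower-left of the bounding box.
Flange: 6 × 0.65, A = 3.9 in², y = 0.325 in, Ī = 0.137313 in⁴.
Web: 0.55 × 5.2, A = 2.86 in², y = 3.25 in, Ī = 6.44453 in⁴.
Centroid: ȳ = ΣA·y / ΣA = 1.5625 in.
Transfer each piece to the horizontal axis through the centroid using Ī + A·d² with d = y − 1.5625:
  flange: d = -1.2375 in → contributes +6.1098 in⁴
  web: d = 1.6875 in → contributes +14.5888 in⁴
Total I = 20.6986 in⁴.

Ix ≈ 20.70 in⁴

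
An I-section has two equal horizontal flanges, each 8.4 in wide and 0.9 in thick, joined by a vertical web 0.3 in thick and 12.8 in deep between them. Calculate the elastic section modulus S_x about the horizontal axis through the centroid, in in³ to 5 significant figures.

S_x ≈ 104.51 in³

Break the section into simple shapes (no overlaps), measuring from the bottom-left corner of the bounding box.
Bottom flange: 8.4 × 0.9, A = 7.56 in², y = 0.45 in, Ī = 0.5103 in⁴.
Web: 0.3 × 12.8, A = 3.84 in², y = 7.3 in, Ī = 52.4288 in⁴.
Top flange: 8.4 × 0.9, A = 7.56 in², y = 14.15 in, Ī = 0.5103 in⁴.
By symmetry the centroid is at mid-height, ȳ = 7.3 in.
Transfer each piece to the horizontal axis through the centroid using Ī + A·d² with d = y − 7.3:
  bottom flange: d = -6.85 in → contributes +355.2444 in⁴
  web: d = 0 in → contributes +52.4288 in⁴
  top flange: d = 6.85 in → contributes +355.2444 in⁴
Total I = 762.9176 in⁴.
Extreme fibre distance c = 7.3 in; S = I/c = 104.5093 in³.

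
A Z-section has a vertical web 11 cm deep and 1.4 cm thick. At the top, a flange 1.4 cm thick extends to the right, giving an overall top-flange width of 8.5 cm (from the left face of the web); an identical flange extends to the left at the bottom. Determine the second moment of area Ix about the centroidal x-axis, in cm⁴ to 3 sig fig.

Ix ≈ 617 cm⁴

Break the section into simple shapes (no overlaps), measuring from the bottom-left corner of the bounding box.
Web: 1.4 × 11, A = 15.4 cm², y = 5.5 cm, Ī = 155.28 cm⁴.
Top flange (beyond web): 7.1 × 1.4, A = 9.94 cm², y = 10.3 cm, Ī = 1.6235 cm⁴.
Bottom flange (beyond web): 7.1 × 1.4, A = 9.94 cm², y = 0.7 cm, Ī = 1.6235 cm⁴.
Centroid: ȳ = ΣA·y / ΣA = 5.5 cm.
Transfer each piece to the centroidal x-axis using Ī + A·d² with d = y − 5.5:
  web: d = 0 cm → contributes +155.28 cm⁴
  top flange (beyond web): d = 4.8 cm → contributes +230.64 cm⁴
  bottom flange (beyond web): d = -4.8 cm → contributes +230.64 cm⁴
Total I = 616.57 cm⁴.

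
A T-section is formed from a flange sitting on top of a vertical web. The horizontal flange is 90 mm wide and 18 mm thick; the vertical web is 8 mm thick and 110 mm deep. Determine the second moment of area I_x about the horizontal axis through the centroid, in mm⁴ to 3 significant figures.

I_x ≈ 3.27 × 10⁶ mm⁴

Treat the section as a set of non-overlapping primitives; coordinates are from the bounding-box lower-left.
Flange: 90 × 18, A = 1 620 mm², y = 119 mm, Ī = 43 740 mm⁴.
Web: 8 × 110, A = 880 mm², y = 55 mm, Ī = 887 333 mm⁴.
Centroid: ȳ = ΣA·y / ΣA = 96.472 mm.
Transfer each piece to the horizontal axis through the centroid using Ī + A·d² with d = y − 96.472:
  flange: d = 22.528 mm → contributes +865 907 mm⁴
  web: d = -41.472 mm → contributes +2 400 869 mm⁴
Total I = 3 266 776 mm⁴.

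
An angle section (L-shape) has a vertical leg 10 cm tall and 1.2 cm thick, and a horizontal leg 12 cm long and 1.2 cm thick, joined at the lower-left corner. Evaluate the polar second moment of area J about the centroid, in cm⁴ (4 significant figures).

Decompose the section into non-overlapping parts with the origin at the bottom-left of its bounding rectangle.
Vertical leg: 1.2 × 10, A = 12 cm², y = 5 cm, Ī = 100 cm⁴.
Horizontal leg (remainder): 10.8 × 1.2, A = 12.96 cm², y = 0.6 cm, Ī = 1.5552 cm⁴.
Centroid: ȳ = ΣA·y / ΣA = 2.71538 cm.
Transfer each piece to the centroidal x-axis using Ī + A·d² with d = y − 2.71538:
  vertical leg: d = 2.28462 cm → contributes +162.634 cm⁴
  horizontal leg (remainder): d = -2.11538 cm → contributes +59.5493 cm⁴
Total I = 222.183 cm⁴.
For the y-axis: x̄ = 3.71538 cm.
Repeating about the centroidal y-axis gives I_y = 351.719 cm⁴.
Polar second moment: J = I_x + I_y = 573.902 cm⁴.

J ≈ 573.9 cm⁴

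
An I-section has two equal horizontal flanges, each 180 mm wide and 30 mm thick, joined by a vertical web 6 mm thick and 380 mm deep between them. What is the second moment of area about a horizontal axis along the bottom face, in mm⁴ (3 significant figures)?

Break the section into simple shapes (no overlaps), measuring from the bottom-left corner of the bounding box.
Bottom flange: 180 × 30, A = 5 400 mm², y = 15 mm, Ī = 405 000 mm⁴.
Web: 6 × 380, A = 2 280 mm², y = 220 mm, Ī = 27 436 000 mm⁴.
Top flange: 180 × 30, A = 5 400 mm², y = 425 mm, Ī = 405 000 mm⁴.
Transfer each piece to a horizontal axis along the bottom face using Ī + A·d² with d = y − 0:
  bottom flange: d = 15 mm → contributes +1 620 000 mm⁴
  web: d = 220 mm → contributes +137 788 000 mm⁴
  top flange: d = 425 mm → contributes +975 780 000 mm⁴
Total I = 1 115 188 000 mm⁴.

I_base ≈ 1.12 × 10⁹ mm⁴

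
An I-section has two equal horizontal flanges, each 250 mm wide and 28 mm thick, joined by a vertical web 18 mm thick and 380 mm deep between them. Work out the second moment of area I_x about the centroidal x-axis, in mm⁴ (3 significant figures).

I_x ≈ 6.66 × 10⁸ mm⁴

Break the section into simple shapes (no overlaps), measuring from the bottom-left corner of the bounding box.
Bottom flange: 250 × 28, A = 7 000 mm², y = 14 mm, Ī = 457 333 mm⁴.
Web: 18 × 380, A = 6 840 mm², y = 218 mm, Ī = 82 308 000 mm⁴.
Top flange: 250 × 28, A = 7 000 mm², y = 422 mm, Ī = 457 333 mm⁴.
By symmetry the centroid is at mid-height, ȳ = 218 mm.
Transfer each piece to the centroidal x-axis using Ī + A·d² with d = y − 218:
  bottom flange: d = -204 mm → contributes +291 769 333 mm⁴
  web: d = 0 mm → contributes +82 308 000 mm⁴
  top flange: d = 204 mm → contributes +291 769 333 mm⁴
Total I = 665 846 667 mm⁴.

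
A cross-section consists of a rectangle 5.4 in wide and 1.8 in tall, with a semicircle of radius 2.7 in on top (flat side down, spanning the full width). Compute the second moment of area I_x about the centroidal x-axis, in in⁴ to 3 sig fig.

I_x ≈ 30.5 in⁴

Split into non-overlapping primitives; take the origin at the lower-left of the bounding box.
Rectangular body: 5.4 × 1.8, A = 9.72 in², y = 0.9 in, Ī = 2.6244 in⁴.
Semicircular cap: semicircle r = 2.7, A = 11.451 in², y = 2.9459 in, Ī = 5.8329 in⁴.
Centroid: ȳ = ΣA·y / ΣA = 2.0066 in.
Transfer each piece to the centroidal x-axis using Ī + A·d² with d = y − 2.0066:
  rectangular body: d = -1.1066 in → contributes +14.527 in⁴
  semicircular cap: d = 0.93931 in → contributes +15.936 in⁴
Total I = 30.464 in⁴.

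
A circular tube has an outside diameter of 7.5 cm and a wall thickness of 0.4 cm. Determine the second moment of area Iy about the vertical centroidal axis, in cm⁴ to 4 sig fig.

Iy ≈ 56.40 cm⁴

Break the section into simple shapes (no overlaps), measuring from the bottom-left corner of the bounding box.
Outer circle: ⌀7.5, A = 44.1786 cm², x = 3.75 cm, Ī = 155.316 cm⁴.
Bore (subtracted): ⌀6.7, A = 35.2565 cm², x = 3.75 cm, Ī = 98.9166 cm⁴.
By symmetry the centroid is at mid-width, x̄ = 3.75 cm.
All pieces are centred on the vertical centroidal axis, so I = ΣĪ (holes subtracted) = 56.399 cm⁴.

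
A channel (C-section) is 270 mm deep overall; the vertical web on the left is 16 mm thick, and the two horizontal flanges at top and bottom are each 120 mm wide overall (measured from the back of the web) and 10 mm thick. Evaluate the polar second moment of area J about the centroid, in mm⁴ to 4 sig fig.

Decompose the section into non-overlapping parts with the origin at the bottom-left of its bounding rectangle.
Web: 16 × 270, A = 4 320 mm², y = 135 mm, Ī = 26 244 000 mm⁴.
Top flange (beyond web): 104 × 10, A = 1 040 mm², y = 265 mm, Ī = 8666.67 mm⁴.
Bottom flange (beyond web): 104 × 10, A = 1 040 mm², y = 5 mm, Ī = 8666.67 mm⁴.
By symmetry the centroid is at mid-height, ȳ = 135 mm.
Transfer each piece to the centroidal x-axis using Ī + A·d² with d = y − 135:
  web: d = 0 mm → contributes +26 244 000 mm⁴
  top flange (beyond web): d = 130 mm → contributes +17 584 667 mm⁴
  bottom flange (beyond web): d = -130 mm → contributes +17 584 667 mm⁴
Total I = 61 413 333 mm⁴.
For the y-axis: x̄ = 27.5 mm.
Repeating about the centroidal y-axis gives I_y = 7 021 333 mm⁴.
Polar second moment: J = I_x + I_y = 68 434 667 mm⁴.

J ≈ 6.843 × 10⁷ mm⁴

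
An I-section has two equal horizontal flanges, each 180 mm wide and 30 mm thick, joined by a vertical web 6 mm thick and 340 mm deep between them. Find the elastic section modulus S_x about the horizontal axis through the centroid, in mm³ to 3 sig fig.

Decompose the section into non-overlapping parts with the origin at the bottom-left of its bounding rectangle.
Bottom flange: 180 × 30, A = 5 400 mm², y = 15 mm, Ī = 405 000 mm⁴.
Web: 6 × 340, A = 2 040 mm², y = 200 mm, Ī = 19 652 000 mm⁴.
Top flange: 180 × 30, A = 5 400 mm², y = 385 mm, Ī = 405 000 mm⁴.
By symmetry the centroid is at mid-height, ȳ = 200 mm.
Transfer each piece to the horizontal axis through the centroid using Ī + A·d² with d = y − 200:
  bottom flange: d = -185 mm → contributes +185 220 000 mm⁴
  web: d = 0 mm → contributes +19 652 000 mm⁴
  top flange: d = 185 mm → contributes +185 220 000 mm⁴
Total I = 390 092 000 mm⁴.
Extreme fibre distance c = 200 mm; S = I/c = 1 950 460 mm³.

S_x ≈ 1.95 × 10⁶ mm³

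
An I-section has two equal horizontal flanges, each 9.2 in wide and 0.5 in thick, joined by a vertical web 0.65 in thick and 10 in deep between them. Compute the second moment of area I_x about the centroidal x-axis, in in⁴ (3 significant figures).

I_x ≈ 308 in⁴

Decompose the section into non-overlapping parts with the origin at the bottom-left of its bounding rectangle.
Bottom flange: 9.2 × 0.5, A = 4.6 in², y = 0.25 in, Ī = 0.095833 in⁴.
Web: 0.65 × 10, A = 6.5 in², y = 5.5 in, Ī = 54.167 in⁴.
Top flange: 9.2 × 0.5, A = 4.6 in², y = 10.75 in, Ī = 0.095833 in⁴.
By symmetry the centroid is at mid-height, ȳ = 5.5 in.
Transfer each piece to the centroidal x-axis using Ī + A·d² with d = y − 5.5:
  bottom flange: d = -5.25 in → contributes +126.88 in⁴
  web: d = 0 in → contributes +54.167 in⁴
  top flange: d = 5.25 in → contributes +126.88 in⁴
Total I = 307.93 in⁴.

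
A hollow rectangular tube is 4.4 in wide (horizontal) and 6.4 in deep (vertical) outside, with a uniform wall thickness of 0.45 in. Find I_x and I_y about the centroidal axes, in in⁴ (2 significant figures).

Split into non-overlapping primitives; take the origin at the lower-left of the bounding box.
Outer rectangle: 4.4 × 6.4, A = 28.16 in², y = 3.2 in, Ī = 96.12 in⁴.
Inner void (subtracted): 3.5 × 5.5, A = 19.25 in², y = 3.2 in, Ī = 48.53 in⁴.
By symmetry the centroid is at mid-height, ȳ = 3.2 in.
All pieces are centred on the centroidal x-axis, so I = ΣĪ (holes subtracted) = 47.59 in⁴.
Repeating about the centroidal y-axis gives I_y = 25.78 in⁴.

I_x ≈ 48 in⁴, I_y ≈ 26 in⁴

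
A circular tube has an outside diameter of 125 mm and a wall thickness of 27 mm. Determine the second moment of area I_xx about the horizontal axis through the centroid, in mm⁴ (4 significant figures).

I_xx ≈ 1.074 × 10⁷ mm⁴

Treat the section as a set of non-overlapping primitives; coordinates are from the bounding-box lower-left.
Outer circle: ⌀125, A = 12271.8 mm², y = 62.5 mm, Ī = 11 984 225 mm⁴.
Bore (subtracted): ⌀71, A = 3959.19 mm², y = 62.5 mm, Ī = 1 247 393 mm⁴.
By symmetry the centroid is at mid-height, ȳ = 62.5 mm.
All pieces are centred on the horizontal axis through the centroid, so I = ΣĪ (holes subtracted) = 10 736 832 mm⁴.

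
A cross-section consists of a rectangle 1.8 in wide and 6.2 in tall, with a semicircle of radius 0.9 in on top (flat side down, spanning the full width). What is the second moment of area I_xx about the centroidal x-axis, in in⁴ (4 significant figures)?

Break the section into simple shapes (no overlaps), measuring from the bottom-left corner of the bounding box.
Rectangular body: 1.8 × 6.2, A = 11.16 in², y = 3.1 in, Ī = 35.7492 in⁴.
Semicircular cap: semicircle r = 0.9, A = 1.27235 in², y = 6.58197 in, Ī = 0.0720115 in⁴.
Centroid: ȳ = ΣA·y / ΣA = 3.45635 in.
Transfer each piece to the centroidal x-axis using Ī + A·d² with d = y − 3.45635:
  rectangular body: d = -0.35635 in → contributes +37.1664 in⁴
  semicircular cap: d = 3.12562 in → contributes +12.5022 in⁴
Total I = 49.6686 in⁴.

I_xx ≈ 49.67 in⁴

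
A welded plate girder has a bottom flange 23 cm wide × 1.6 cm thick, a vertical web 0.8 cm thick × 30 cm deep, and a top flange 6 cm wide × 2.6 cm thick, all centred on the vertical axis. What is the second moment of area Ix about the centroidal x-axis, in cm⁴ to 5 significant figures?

Split into non-overlapping primitives; take the origin at the lower-left of the bounding box.
Bottom plate: 23 × 1.6, A = 36.8 cm², y = 0.8 cm, Ī = 7.850667 cm⁴.
Web plate: 0.8 × 30, A = 24 cm², y = 16.6 cm, Ī = 1 800 cm⁴.
Top plate: 6 × 2.6, A = 15.6 cm², y = 32.9 cm, Ī = 8.788 cm⁴.
Centroid: ȳ = ΣA·y / ΣA = 12.3178 cm.
Transfer each piece to the centroidal x-axis using Ī + A·d² with d = y − 12.3178:
  bottom plate: d = -11.5178 cm → contributes +4889.729 cm⁴
  web plate: d = 4.282199 cm → contributes +2240.093 cm⁴
  top plate: d = 20.5822 cm → contributes +6617.368 cm⁴
Total I = 13747.19 cm⁴.

Ix ≈ 1.3747 × 10⁴ cm⁴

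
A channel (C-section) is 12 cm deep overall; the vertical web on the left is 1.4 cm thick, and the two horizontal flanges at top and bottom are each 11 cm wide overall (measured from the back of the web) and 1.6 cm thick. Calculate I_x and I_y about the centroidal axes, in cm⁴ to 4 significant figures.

Decompose the section into non-overlapping parts with the origin at the bottom-left of its bounding rectangle.
Web: 1.4 × 12, A = 16.8 cm², y = 6 cm, Ī = 201.6 cm⁴.
Top flange (beyond web): 9.6 × 1.6, A = 15.36 cm², y = 11.2 cm, Ī = 3.2768 cm⁴.
Bottom flange (beyond web): 9.6 × 1.6, A = 15.36 cm², y = 0.8 cm, Ī = 3.2768 cm⁴.
By symmetry the centroid is at mid-height, ȳ = 6 cm.
Transfer each piece to the centroidal x-axis using Ī + A·d² with d = y − 6:
  web: d = 0 cm → contributes +201.6 cm⁴
  top flange (beyond web): d = 5.2 cm → contributes +418.611 cm⁴
  bottom flange (beyond web): d = -5.2 cm → contributes +418.611 cm⁴
Total I = 1038.82 cm⁴.
For the y-axis: x̄ = 4.25556 cm.
Repeating about the centroidal y-axis gives I_y = 567.207 cm⁴.

I_x ≈ 1039 cm⁴, I_y ≈ 567.2 cm⁴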